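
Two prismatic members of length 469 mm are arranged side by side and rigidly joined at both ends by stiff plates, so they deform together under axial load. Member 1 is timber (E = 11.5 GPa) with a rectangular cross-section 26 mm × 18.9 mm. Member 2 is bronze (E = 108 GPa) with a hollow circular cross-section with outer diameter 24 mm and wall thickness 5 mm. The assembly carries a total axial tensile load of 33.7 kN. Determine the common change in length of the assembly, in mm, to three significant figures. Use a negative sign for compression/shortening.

0.417 mm

A_1 = 491.4 mm².
A_2 = 298.5 mm².
Equal strain + equilibrium ⇒ each member carries load in proportion to AE: A₁E₁ = 5651000 N, A₂E₂ = 32230000 N, ΣAE = 37880000 N.
δ = PL/ΣAE = 33700·469/37880000 = 0.4172 mm.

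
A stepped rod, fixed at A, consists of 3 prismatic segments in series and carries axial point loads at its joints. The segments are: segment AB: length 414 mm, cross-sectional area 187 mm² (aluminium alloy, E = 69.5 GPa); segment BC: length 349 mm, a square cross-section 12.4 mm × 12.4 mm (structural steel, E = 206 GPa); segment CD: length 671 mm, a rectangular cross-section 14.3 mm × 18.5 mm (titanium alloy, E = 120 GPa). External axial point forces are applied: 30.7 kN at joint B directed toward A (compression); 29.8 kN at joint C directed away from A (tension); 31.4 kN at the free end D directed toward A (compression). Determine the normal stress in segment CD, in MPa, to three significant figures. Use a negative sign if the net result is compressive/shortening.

-119 MPa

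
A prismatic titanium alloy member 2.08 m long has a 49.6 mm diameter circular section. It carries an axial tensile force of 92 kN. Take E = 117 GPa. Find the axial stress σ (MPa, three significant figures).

47.6 MPa

A = 1932 mm².
σ = N/A = 92000/1932 = 47.61 MPa.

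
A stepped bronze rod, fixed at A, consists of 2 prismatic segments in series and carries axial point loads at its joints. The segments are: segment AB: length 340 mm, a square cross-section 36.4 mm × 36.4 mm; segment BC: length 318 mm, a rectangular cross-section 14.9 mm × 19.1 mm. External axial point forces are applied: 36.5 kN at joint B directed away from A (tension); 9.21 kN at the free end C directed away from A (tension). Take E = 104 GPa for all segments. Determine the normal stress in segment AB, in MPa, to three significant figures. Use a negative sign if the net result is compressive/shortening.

34.5 MPa

Internal axial forces (sectioning from the free end, tension +): N_BC = 9.21 kN, N_AB = 45.71 kN.
A_AB = 1325 mm².
σ_AB = N_AB/A_AB = 45710/1325 = 34.5 MPa.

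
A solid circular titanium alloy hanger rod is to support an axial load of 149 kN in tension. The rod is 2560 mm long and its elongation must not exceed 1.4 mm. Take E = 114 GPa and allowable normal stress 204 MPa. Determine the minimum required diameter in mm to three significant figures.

Required area A ≥ P/σ_allow = 149000/204 = 730.4 mm².
For a solid circular section, d ≥ √(4A/π) = 30.5 mm.
Elongation limit: A ≥ PL/(Eδ_allow) = 149000·2560/(114000·1.4) = 2390 mm² ⇒ d ≥ 55.16 mm.
The elongation limit governs.

55.2 mm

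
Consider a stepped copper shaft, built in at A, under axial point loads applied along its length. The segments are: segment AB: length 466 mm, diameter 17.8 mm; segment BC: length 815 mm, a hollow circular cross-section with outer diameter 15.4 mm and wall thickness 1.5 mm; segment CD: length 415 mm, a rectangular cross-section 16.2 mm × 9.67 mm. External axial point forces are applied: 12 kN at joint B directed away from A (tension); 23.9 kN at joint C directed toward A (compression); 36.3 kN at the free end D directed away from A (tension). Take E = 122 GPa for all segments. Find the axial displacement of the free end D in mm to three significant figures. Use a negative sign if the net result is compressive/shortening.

2.43 mm

Internal axial forces (sectioning from the free end, tension +): N_CD = 36.3 kN, N_BC = 12.4 kN, N_AB = 24.4 kN.
A_AB = 248.8 mm².
A_BC = 65.5 mm².
A_CD = 156.7 mm².
δ_AB = 24400·466/(248.8·122000) = 0.3745 mm
δ_BC = 12400·815/(65.5·122000) = 1.265 mm
δ_CD = 36300·415/(156.7·122000) = 0.7882 mm
δ = Σδ_i = 2.427 mm.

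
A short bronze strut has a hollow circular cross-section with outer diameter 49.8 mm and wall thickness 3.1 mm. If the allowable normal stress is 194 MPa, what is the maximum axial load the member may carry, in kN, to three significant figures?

88.2 kN

A = 454.8 mm².
P_max = σ_allow · A = 194 · 454.8 = 88230 N = 88.23 kN.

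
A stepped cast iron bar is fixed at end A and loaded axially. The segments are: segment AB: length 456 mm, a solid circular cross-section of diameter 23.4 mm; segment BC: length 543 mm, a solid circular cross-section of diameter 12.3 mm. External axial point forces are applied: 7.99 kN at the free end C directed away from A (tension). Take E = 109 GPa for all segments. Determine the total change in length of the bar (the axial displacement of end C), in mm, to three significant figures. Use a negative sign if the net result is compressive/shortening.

0.413 mm

Internal axial forces (sectioning from the free end, tension +): N_BC = 7.99 kN, N_AB = 7.99 kN.
A_AB = 430.1 mm².
A_BC = 118.8 mm².
δ_AB = 7990·456/(430.1·109000) = 0.07773 mm
δ_BC = 7990·543/(118.8·109000) = 0.335 mm
δ = Σδ_i = 0.4127 mm.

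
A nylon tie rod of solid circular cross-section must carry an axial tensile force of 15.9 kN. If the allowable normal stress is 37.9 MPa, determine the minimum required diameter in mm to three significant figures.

23.1 mm

Required area A ≥ P/σ_allow = 15900/37.9 = 419.5 mm².
For a solid circular section, d ≥ √(4A/π) = 23.11 mm.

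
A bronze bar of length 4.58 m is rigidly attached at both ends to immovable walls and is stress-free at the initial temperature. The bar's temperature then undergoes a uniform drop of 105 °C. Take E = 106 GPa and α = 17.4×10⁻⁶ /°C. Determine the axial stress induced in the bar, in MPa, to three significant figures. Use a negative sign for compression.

194 MPa

Free thermal expansion αLΔT = 17.4e-6 · 4580 · -105 = -8.368 mm.
The walls impose strain ε = −(-8.368)/4580 = 1.8270e-03; σ = Eε = 106000 · 1.8270e-03 = 193.7 MPa.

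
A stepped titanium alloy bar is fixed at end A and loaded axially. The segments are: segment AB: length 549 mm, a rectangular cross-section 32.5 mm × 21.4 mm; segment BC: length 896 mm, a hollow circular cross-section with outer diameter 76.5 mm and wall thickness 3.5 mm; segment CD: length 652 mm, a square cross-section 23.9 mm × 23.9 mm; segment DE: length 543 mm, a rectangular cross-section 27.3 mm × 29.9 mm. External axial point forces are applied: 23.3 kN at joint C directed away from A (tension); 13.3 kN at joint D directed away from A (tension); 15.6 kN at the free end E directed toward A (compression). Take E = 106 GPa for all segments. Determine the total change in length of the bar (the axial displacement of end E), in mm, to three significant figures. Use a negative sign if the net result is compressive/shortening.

0.255 mm

Internal axial forces (sectioning from the free end, tension +): N_DE = -15.6 kN, N_CD = -2.3 kN, N_BC = 21 kN, N_AB = 21 kN.
A_AB = 695.5 mm².
A_BC = 802.7 mm².
A_CD = 571.2 mm².
A_DE = 816.3 mm².
δ_AB = 21000·549/(695.5·106000) = 0.1564 mm
δ_BC = 21000·896/(802.7·106000) = 0.2211 mm
δ_CD = -2300·652/(571.2·106000) = -0.02477 mm
δ_DE = -15600·543/(816.3·106000) = -0.0979 mm
δ = Σδ_i = 0.2549 mm.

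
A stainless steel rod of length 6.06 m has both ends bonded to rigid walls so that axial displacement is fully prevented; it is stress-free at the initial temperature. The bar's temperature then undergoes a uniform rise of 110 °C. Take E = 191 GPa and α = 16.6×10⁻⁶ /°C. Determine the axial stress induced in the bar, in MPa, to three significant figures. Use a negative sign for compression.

-349 MPa

Free thermal expansion αLΔT = 16.6e-6 · 6060 · 110 = 11.07 mm.
The walls impose strain ε = −(11.07)/6060 = -1.8260e-03; σ = Eε = 191000 · -1.8260e-03 = -348.8 MPa.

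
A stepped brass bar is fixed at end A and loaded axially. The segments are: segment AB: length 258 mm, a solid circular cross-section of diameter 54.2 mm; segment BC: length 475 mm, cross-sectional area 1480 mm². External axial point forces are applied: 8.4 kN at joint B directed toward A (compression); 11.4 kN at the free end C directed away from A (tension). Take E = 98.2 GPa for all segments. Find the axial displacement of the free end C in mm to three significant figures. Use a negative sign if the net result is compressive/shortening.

Internal axial forces (sectioning from the free end, tension +): N_BC = 11.4 kN, N_AB = 3 kN.
A_AB = 2307 mm².
δ_AB = 3000·258/(2307·98200) = 0.003416 mm
δ_BC = 11400·475/(1480·98200) = 0.03726 mm
δ = Σδ_i = 0.04067 mm.

0.0407 mm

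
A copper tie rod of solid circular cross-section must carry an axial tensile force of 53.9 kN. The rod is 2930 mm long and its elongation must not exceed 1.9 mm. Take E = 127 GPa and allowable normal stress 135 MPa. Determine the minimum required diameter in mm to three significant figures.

28.9 mm

Required area A ≥ P/σ_allow = 53900/135 = 399.3 mm².
For a solid circular section, d ≥ √(4A/π) = 22.55 mm.
Elongation limit: A ≥ PL/(Eδ_allow) = 53900·2930/(127000·1.9) = 654.5 mm² ⇒ d ≥ 28.87 mm.
The elongation limit governs.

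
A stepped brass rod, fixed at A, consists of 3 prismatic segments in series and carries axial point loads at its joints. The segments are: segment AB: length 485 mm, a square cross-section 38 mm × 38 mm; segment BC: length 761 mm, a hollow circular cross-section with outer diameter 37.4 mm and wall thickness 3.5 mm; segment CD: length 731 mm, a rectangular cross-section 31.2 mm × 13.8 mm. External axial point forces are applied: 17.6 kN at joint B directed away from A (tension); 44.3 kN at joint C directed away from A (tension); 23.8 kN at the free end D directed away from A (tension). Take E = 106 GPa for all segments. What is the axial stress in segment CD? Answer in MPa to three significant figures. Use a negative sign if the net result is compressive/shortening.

55.3 MPa

Internal axial forces (sectioning from the free end, tension +): N_CD = 23.8 kN, N_BC = 68.1 kN, N_AB = 85.7 kN.
A_CD = 430.6 mm².
σ_CD = N_CD/A_CD = 23800/430.6 = 55.28 MPa.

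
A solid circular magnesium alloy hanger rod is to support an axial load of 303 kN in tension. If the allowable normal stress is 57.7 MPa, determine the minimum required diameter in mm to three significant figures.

Required area A ≥ P/σ_allow = 303000/57.7 = 5251 mm².
For a solid circular section, d ≥ √(4A/π) = 81.77 mm.

81.8 mm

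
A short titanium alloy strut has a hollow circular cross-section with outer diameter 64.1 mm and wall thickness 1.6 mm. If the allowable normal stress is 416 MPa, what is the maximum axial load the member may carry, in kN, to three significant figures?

A = 314.2 mm².
P_max = σ_allow · A = 416 · 314.2 = 130700 N = 130.7 kN.

131 kN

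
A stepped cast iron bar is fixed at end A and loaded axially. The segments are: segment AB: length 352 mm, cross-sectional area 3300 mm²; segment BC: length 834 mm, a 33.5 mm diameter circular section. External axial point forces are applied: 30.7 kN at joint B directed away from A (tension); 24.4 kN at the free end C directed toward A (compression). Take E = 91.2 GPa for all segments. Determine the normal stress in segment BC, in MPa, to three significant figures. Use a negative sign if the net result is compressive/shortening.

-27.7 MPa

Internal axial forces (sectioning from the free end, tension +): N_BC = -24.4 kN, N_AB = 6.3 kN.
A_BC = 881.4 mm².
σ_BC = N_BC/A_BC = -24400/881.4 = -27.68 MPa.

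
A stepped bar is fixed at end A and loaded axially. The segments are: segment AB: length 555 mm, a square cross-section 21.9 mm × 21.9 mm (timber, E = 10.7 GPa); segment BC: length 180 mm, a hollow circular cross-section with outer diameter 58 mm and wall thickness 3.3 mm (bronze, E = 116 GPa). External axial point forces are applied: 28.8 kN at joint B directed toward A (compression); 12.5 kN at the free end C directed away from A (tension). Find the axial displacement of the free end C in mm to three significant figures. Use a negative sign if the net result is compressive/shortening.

Internal axial forces (sectioning from the free end, tension +): N_BC = 12.5 kN, N_AB = -16.3 kN.
A_AB = 479.6 mm².
A_BC = 567.1 mm².
δ_AB = -16300·555/(479.6·10700) = -1.763 mm
δ_BC = 12500·180/(567.1·116000) = 0.0342 mm
δ = Σδ_i = -1.729 mm.

-1.73 mm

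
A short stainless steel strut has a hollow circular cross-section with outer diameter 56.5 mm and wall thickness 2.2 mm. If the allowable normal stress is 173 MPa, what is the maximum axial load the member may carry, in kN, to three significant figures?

64.9 kN

A = 375.3 mm².
P_max = σ_allow · A = 173 · 375.3 = 64930 N = 64.93 kN.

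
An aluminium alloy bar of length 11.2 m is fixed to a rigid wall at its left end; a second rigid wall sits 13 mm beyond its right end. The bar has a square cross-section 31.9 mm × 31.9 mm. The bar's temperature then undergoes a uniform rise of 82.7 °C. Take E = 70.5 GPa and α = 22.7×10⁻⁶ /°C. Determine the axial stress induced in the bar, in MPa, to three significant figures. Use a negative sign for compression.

Free thermal expansion αLΔT = 22.7e-6 · 11200 · 82.7 = 21.03 mm.
The walls engage after the gap closes; constrained expansion = 21.03 − 13 = 8.026 mm.
The walls impose strain ε = −(8.026)/11200 = -7.1658e-04; σ = Eε = 70500 · -7.1658e-04 = -50.52 MPa.

-50.5 MPa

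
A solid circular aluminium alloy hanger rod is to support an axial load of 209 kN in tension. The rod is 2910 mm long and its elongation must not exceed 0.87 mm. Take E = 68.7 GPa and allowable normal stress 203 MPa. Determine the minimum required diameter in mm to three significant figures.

114 mm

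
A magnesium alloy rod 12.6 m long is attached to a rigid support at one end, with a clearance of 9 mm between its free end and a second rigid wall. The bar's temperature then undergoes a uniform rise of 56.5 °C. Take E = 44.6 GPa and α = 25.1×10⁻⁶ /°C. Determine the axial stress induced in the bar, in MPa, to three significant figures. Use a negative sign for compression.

-31.4 MPa

Free thermal expansion αLΔT = 25.1e-6 · 12600 · 56.5 = 17.87 mm.
The walls engage after the gap closes; constrained expansion = 17.87 − 9 = 8.869 mm.
The walls impose strain ε = −(8.869)/12600 = -7.0386e-04; σ = Eε = 44600 · -7.0386e-04 = -31.39 MPa.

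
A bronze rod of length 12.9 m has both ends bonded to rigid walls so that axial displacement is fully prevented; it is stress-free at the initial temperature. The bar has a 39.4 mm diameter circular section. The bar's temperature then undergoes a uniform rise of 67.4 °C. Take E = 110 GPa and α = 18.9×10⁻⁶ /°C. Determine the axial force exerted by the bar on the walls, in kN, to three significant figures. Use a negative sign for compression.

-171 kN

Free thermal expansion αLΔT = 18.9e-6 · 12900 · 67.4 = 16.43 mm.
The walls impose strain ε = −(16.43)/12900 = -1.2739e-03; σ = Eε = 110000 · -1.2739e-03 = -140.1 MPa.
Wall reaction R = σ·A = -140.1·1219 = -170800 N = -170.8 kN.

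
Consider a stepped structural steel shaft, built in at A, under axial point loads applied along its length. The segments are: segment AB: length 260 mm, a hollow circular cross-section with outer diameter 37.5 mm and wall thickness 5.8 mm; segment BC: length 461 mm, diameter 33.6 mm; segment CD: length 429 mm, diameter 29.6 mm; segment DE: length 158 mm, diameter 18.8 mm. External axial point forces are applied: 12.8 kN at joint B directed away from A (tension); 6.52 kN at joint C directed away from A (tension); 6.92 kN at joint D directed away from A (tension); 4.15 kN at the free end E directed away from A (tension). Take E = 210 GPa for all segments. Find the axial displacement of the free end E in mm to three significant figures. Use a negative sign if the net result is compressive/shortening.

Internal axial forces (sectioning from the free end, tension +): N_DE = 4.15 kN, N_CD = 11.07 kN, N_BC = 17.59 kN, N_AB = 30.39 kN.
A_AB = 577.6 mm².
A_BC = 886.7 mm².
A_CD = 688.1 mm².
A_DE = 277.6 mm².
δ_AB = 30390·260/(577.6·210000) = 0.06514 mm
δ_BC = 17590·461/(886.7·210000) = 0.04355 mm
δ_CD = 11070·429/(688.1·210000) = 0.03286 mm
δ_DE = 4150·158/(277.6·210000) = 0.01125 mm
δ = Σδ_i = 0.1528 mm.

0.153 mm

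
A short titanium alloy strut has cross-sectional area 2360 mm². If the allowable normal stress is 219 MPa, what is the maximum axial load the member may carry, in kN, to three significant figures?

P_max = σ_allow · A = 219 · 2360 = 516800 N = 516.8 kN.

517 kN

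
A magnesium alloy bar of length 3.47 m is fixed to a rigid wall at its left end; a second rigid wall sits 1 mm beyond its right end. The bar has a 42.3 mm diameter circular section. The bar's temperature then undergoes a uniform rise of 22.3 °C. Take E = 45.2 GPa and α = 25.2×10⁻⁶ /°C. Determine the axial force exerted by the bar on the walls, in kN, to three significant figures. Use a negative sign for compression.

-17.4 kN

Free thermal expansion αLΔT = 25.2e-6 · 3470 · 22.3 = 1.95 mm.
The walls engage after the gap closes; constrained expansion = 1.95 − 1 = 0.95 mm.
The walls impose strain ε = −(0.95)/3470 = -2.7378e-04; σ = Eε = 45200 · -2.7378e-04 = -12.37 MPa.
Wall reaction R = σ·A = -12.37·1405 = -17390 N = -17.39 kN.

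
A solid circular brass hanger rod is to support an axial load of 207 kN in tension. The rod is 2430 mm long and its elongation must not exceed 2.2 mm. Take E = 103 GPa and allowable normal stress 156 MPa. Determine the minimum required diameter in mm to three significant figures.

53.2 mm

Required area A ≥ P/σ_allow = 207000/156 = 1327 mm².
For a solid circular section, d ≥ √(4A/π) = 41.1 mm.
Elongation limit: A ≥ PL/(Eδ_allow) = 207000·2430/(103000·2.2) = 2220 mm² ⇒ d ≥ 53.16 mm.
The elongation limit governs.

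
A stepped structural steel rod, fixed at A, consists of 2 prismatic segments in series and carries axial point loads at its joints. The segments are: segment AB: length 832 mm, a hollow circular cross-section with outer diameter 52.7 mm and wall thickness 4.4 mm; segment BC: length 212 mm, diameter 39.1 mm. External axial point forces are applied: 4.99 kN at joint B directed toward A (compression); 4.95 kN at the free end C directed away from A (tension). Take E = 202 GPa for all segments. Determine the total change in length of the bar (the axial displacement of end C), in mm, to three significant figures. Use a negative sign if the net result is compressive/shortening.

Internal axial forces (sectioning from the free end, tension +): N_BC = 4.95 kN, N_AB = -0.04 kN.
A_AB = 667.7 mm².
A_BC = 1201 mm².
δ_AB = -40·832/(667.7·202000) = -0.0002468 mm
δ_BC = 4950·212/(1201·202000) = 0.004327 mm
δ = Σδ_i = 0.00408 mm.

0.00408 mm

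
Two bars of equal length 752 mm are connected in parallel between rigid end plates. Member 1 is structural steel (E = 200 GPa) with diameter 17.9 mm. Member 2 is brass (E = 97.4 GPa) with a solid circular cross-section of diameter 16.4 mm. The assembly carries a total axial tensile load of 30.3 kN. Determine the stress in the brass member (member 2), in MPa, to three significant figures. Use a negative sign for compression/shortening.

A_1 = 251.6 mm².
A_2 = 211.2 mm².
Equal strain + equilibrium ⇒ each member carries load in proportion to AE: A₁E₁ = 50330000 N, A₂E₂ = 20570000 N, ΣAE = 70900000 N.
σ₂ = P·E₂/ΣAE = 30300·97400/70900000 = 41.62 MPa.

41.6 MPa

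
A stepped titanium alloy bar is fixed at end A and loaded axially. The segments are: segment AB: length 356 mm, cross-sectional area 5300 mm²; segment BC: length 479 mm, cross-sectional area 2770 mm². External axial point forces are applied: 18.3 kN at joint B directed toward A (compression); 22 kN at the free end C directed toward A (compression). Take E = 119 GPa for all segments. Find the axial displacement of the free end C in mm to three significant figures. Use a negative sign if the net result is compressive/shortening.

-0.0547 mm

Internal axial forces (sectioning from the free end, tension +): N_BC = -22 kN, N_AB = -40.3 kN.
δ_AB = -40300·356/(5300·119000) = -0.02275 mm
δ_BC = -22000·479/(2770·119000) = -0.03197 mm
δ = Σδ_i = -0.05472 mm.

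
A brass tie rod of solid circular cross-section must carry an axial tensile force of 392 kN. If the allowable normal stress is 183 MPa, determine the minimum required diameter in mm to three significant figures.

52.2 mm

Required area A ≥ P/σ_allow = 392000/183 = 2142 mm².
For a solid circular section, d ≥ √(4A/π) = 52.22 mm.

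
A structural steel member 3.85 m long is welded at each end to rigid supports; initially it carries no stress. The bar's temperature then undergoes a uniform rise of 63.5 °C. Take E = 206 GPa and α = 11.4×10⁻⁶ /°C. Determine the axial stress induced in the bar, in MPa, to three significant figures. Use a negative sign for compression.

-149 MPa

Free thermal expansion αLΔT = 11.4e-6 · 3850 · 63.5 = 2.787 mm.
The walls impose strain ε = −(2.787)/3850 = -7.2390e-04; σ = Eε = 206000 · -7.2390e-04 = -149.1 MPa.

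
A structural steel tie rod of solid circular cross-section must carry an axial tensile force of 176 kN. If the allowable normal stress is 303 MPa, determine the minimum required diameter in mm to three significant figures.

Required area A ≥ P/σ_allow = 176000/303 = 580.9 mm².
For a solid circular section, d ≥ √(4A/π) = 27.2 mm.

27.2 mm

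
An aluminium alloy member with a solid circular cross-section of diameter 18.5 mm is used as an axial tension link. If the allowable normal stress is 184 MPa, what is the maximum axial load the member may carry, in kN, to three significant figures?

A = 268.8 mm².
P_max = σ_allow · A = 184 · 268.8 = 49460 N = 49.46 kN.

49.5 kN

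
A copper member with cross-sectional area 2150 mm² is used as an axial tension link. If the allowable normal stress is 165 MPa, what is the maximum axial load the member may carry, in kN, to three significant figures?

P_max = σ_allow · A = 165 · 2150 = 354800 N = 354.8 kN.

355 kN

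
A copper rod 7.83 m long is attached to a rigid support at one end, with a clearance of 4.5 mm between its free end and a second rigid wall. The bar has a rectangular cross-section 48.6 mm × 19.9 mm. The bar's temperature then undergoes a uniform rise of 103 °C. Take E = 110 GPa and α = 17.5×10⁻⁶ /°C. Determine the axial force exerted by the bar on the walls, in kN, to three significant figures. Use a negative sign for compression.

Free thermal expansion αLΔT = 17.5e-6 · 7830 · 103 = 14.11 mm.
The walls engage after the gap closes; constrained expansion = 14.11 − 4.5 = 9.614 mm.
The walls impose strain ε = −(9.614)/7830 = -1.2278e-03; σ = Eε = 110000 · -1.2278e-03 = -135.1 MPa.
Wall reaction R = σ·A = -135.1·967.1 = -130600 N = -130.6 kN.

-131 kN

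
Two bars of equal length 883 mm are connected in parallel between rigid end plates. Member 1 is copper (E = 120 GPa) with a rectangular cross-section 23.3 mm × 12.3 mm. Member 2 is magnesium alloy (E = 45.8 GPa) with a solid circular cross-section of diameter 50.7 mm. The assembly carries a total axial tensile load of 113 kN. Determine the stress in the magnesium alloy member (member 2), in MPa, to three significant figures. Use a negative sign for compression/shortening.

40.8 MPa

A_1 = 286.6 mm².
A_2 = 2019 mm².
Equal strain + equilibrium ⇒ each member carries load in proportion to AE: A₁E₁ = 34390000 N, A₂E₂ = 92460000 N, ΣAE = 126900000 N.
σ₂ = P·E₂/ΣAE = 113000·45800/126900000 = 40.8 MPa.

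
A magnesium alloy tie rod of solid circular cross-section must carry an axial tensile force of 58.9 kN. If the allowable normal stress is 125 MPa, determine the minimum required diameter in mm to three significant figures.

Required area A ≥ P/σ_allow = 58900/125 = 471.2 mm².
For a solid circular section, d ≥ √(4A/π) = 24.49 mm.

24.5 mm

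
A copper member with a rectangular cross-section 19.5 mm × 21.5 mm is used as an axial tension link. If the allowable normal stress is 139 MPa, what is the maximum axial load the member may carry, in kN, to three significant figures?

58.3 kN

A = 419.2 mm².
P_max = σ_allow · A = 139 · 419.2 = 58280 N = 58.28 kN.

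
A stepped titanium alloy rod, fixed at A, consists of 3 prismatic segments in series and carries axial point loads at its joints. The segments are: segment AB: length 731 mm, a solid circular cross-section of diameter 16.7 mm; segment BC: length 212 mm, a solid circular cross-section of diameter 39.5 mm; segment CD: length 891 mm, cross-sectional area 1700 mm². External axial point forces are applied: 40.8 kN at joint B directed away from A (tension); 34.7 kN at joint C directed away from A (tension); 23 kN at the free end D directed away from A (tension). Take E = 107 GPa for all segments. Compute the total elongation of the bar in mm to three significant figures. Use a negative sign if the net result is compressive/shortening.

Internal axial forces (sectioning from the free end, tension +): N_CD = 23 kN, N_BC = 57.7 kN, N_AB = 98.5 kN.
A_AB = 219 mm².
A_BC = 1225 mm².
δ_AB = 98500·731/(219·107000) = 3.072 mm
δ_BC = 57700·212/(1225·107000) = 0.09329 mm
δ_CD = 23000·891/(1700·107000) = 0.1127 mm
δ = Σδ_i = 3.278 mm.

3.28 mm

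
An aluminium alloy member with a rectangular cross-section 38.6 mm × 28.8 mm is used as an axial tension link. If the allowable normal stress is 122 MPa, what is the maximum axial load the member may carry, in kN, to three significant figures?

136 kN

A = 1112 mm².
P_max = σ_allow · A = 122 · 1112 = 135600 N = 135.6 kN.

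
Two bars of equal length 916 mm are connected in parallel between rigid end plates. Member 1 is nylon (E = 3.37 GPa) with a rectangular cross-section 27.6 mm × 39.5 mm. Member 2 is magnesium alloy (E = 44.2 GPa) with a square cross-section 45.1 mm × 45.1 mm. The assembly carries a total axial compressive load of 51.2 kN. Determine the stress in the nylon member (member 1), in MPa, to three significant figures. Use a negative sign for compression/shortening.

-1.84 MPa

A_1 = 1090 mm².
A_2 = 2034 mm².
Equal strain + equilibrium ⇒ each member carries load in proportion to AE: A₁E₁ = 3674000 N, A₂E₂ = 89900000 N, ΣAE = 93580000 N.
σ₁ = P·E₁/ΣAE = -51200·3370/93580000 = -1.844 MPa.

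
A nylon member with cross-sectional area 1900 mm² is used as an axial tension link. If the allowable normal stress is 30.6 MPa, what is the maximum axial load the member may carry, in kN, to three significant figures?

58.1 kN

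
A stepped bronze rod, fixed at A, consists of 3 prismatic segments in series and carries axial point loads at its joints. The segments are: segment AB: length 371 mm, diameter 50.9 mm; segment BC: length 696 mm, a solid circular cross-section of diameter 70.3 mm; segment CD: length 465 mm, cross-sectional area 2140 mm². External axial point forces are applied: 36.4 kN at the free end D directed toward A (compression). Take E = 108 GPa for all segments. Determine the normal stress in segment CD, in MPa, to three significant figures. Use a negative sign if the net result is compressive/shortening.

Internal axial forces (sectioning from the free end, tension +): N_CD = -36.4 kN, N_BC = -36.4 kN, N_AB = -36.4 kN.
σ_CD = N_CD/A_CD = -36400/2140 = -17.01 MPa.

-17.0 MPa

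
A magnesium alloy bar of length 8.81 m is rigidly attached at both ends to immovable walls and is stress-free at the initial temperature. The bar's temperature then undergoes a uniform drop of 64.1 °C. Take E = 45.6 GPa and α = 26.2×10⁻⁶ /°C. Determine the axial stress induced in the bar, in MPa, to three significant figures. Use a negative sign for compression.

76.6 MPa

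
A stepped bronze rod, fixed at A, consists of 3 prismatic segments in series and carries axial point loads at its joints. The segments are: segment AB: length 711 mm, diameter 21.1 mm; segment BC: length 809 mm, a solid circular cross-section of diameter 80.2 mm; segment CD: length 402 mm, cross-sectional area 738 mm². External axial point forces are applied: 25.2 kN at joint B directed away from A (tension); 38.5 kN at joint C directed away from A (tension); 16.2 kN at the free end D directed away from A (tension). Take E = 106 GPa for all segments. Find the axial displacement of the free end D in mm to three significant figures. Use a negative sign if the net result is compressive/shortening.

1.70 mm

Internal axial forces (sectioning from the free end, tension +): N_CD = 16.2 kN, N_BC = 54.7 kN, N_AB = 79.9 kN.
A_AB = 349.7 mm².
A_BC = 5052 mm².
δ_AB = 79900·711/(349.7·106000) = 1.533 mm
δ_BC = 54700·809/(5052·106000) = 0.08264 mm
δ_CD = 16200·402/(738·106000) = 0.08325 mm
δ = Σδ_i = 1.699 mm.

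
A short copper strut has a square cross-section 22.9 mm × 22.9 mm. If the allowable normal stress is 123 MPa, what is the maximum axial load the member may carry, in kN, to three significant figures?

A = 524.4 mm².
P_max = σ_allow · A = 123 · 524.4 = 64500 N = 64.5 kN.

64.5 kN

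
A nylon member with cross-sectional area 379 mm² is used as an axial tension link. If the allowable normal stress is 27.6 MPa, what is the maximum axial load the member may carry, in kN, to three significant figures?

10.5 kN

P_max = σ_allow · A = 27.6 · 379 = 10460 N = 10.46 kN.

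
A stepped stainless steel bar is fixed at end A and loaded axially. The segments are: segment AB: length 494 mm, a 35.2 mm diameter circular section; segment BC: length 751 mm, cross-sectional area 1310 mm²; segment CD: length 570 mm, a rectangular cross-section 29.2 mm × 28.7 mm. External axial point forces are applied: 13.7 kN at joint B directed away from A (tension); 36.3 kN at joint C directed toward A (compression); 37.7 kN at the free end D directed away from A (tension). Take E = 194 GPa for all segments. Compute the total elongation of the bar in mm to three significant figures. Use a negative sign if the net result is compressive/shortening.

0.176 mm

Internal axial forces (sectioning from the free end, tension +): N_CD = 37.7 kN, N_BC = 1.4 kN, N_AB = 15.1 kN.
A_AB = 973.1 mm².
A_CD = 838 mm².
δ_AB = 15100·494/(973.1·194000) = 0.03951 mm
δ_BC = 1400·751/(1310·194000) = 0.004137 mm
δ_CD = 37700·570/(838·194000) = 0.1322 mm
δ = Σδ_i = 0.1758 mm.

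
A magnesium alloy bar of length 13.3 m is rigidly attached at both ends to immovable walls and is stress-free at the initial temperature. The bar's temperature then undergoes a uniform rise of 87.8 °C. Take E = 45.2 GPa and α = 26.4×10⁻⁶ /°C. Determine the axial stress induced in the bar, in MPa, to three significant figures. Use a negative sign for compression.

-105 MPa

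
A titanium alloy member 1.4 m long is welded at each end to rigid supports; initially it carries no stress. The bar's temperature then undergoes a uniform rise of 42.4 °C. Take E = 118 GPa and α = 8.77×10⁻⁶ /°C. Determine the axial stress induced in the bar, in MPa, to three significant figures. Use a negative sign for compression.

-43.9 MPa

Free thermal expansion αLΔT = 8.77e-6 · 1400 · 42.4 = 0.5206 mm.
The walls impose strain ε = −(0.5206)/1400 = -3.7185e-04; σ = Eε = 118000 · -3.7185e-04 = -43.88 MPa.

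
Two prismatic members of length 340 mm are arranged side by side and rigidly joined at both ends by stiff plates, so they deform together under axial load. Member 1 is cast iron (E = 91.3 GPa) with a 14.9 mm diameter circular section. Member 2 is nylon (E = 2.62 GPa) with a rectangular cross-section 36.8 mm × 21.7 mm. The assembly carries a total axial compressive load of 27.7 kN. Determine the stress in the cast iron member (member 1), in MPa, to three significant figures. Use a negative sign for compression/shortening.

A_1 = 174.4 mm².
A_2 = 798.6 mm².
Equal strain + equilibrium ⇒ each member carries load in proportion to AE: A₁E₁ = 15920000 N, A₂E₂ = 2092000 N, ΣAE = 18010000 N.
σ₁ = P·E₁/ΣAE = -27700·91300/18010000 = -140.4 MPa.

-140 MPa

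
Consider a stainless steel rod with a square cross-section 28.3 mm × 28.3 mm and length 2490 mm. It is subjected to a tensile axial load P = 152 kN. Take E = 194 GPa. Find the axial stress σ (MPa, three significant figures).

190 MPa

A = 800.9 mm².
σ = N/A = 152000/800.9 = 189.8 MPa.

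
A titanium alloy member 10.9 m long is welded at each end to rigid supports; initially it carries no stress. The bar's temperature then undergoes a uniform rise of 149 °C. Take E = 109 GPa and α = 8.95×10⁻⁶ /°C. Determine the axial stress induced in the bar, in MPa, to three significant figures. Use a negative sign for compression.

-145 MPa

Free thermal expansion αLΔT = 8.95e-6 · 10900 · 149 = 14.54 mm.
The walls impose strain ε = −(14.54)/10900 = -1.3335e-03; σ = Eε = 109000 · -1.3335e-03 = -145.4 MPa.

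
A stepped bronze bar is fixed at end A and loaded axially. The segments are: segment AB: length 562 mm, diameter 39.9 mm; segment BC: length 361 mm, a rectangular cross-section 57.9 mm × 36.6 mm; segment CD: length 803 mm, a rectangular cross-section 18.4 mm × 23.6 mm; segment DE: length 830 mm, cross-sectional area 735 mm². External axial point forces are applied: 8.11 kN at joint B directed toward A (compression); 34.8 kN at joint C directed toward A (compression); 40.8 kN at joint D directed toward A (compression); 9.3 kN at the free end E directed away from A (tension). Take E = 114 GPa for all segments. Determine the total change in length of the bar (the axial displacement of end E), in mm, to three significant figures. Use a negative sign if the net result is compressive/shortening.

-0.811 mm

Internal axial forces (sectioning from the free end, tension +): N_DE = 9.3 kN, N_CD = -31.5 kN, N_BC = -66.3 kN, N_AB = -74.41 kN.
A_AB = 1250 mm².
A_BC = 2119 mm².
A_CD = 434.2 mm².
δ_AB = -74410·562/(1250·114000) = -0.2934 mm
δ_BC = -66300·361/(2119·114000) = -0.09907 mm
δ_CD = -31500·803/(434.2·114000) = -0.511 mm
δ_DE = 9300·830/(735·114000) = 0.09212 mm
δ = Σδ_i = -0.8113 mm.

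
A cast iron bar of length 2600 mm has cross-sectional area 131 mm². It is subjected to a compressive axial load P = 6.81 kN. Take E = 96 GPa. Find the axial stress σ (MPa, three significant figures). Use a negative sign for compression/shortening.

-52.0 MPa

σ = N/A = -6810/131 = -51.98 MPa.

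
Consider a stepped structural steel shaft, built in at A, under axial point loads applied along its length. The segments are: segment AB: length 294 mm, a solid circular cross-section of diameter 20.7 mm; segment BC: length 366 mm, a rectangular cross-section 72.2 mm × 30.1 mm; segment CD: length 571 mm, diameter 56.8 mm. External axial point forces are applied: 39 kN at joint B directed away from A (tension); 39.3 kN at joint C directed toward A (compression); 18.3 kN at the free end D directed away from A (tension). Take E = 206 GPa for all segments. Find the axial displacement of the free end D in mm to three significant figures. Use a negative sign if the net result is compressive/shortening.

Internal axial forces (sectioning from the free end, tension +): N_CD = 18.3 kN, N_BC = -21 kN, N_AB = 18 kN.
A_AB = 336.5 mm².
A_BC = 2173 mm².
A_CD = 2534 mm².
δ_AB = 18000·294/(336.5·206000) = 0.07633 mm
δ_BC = -21000·366/(2173·206000) = -0.01717 mm
δ_CD = 18300·571/(2534·206000) = 0.02002 mm
δ = Σδ_i = 0.07918 mm.

0.0792 mm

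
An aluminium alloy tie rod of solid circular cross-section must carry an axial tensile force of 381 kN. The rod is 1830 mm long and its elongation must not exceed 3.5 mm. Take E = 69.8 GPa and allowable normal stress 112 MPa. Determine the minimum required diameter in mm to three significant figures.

Required area A ≥ P/σ_allow = 381000/112 = 3402 mm².
For a solid circular section, d ≥ √(4A/π) = 65.81 mm.
Elongation limit: A ≥ PL/(Eδ_allow) = 381000·1830/(69800·3.5) = 2854 mm² ⇒ d ≥ 60.28 mm.
The stress limit governs.

65.8 mm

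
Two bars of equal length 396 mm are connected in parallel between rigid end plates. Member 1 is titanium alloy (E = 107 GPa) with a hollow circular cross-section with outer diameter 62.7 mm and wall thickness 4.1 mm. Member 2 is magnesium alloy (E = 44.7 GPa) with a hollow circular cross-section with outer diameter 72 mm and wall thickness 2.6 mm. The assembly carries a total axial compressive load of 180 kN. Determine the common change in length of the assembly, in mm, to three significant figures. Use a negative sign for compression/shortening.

-0.672 mm

A_1 = 754.8 mm².
A_2 = 566.9 mm².
Equal strain + equilibrium ⇒ each member carries load in proportion to AE: A₁E₁ = 80760000 N, A₂E₂ = 25340000 N, ΣAE = 106100000 N.
δ = PL/ΣAE = -180000·396/106100000 = -0.6718 mm.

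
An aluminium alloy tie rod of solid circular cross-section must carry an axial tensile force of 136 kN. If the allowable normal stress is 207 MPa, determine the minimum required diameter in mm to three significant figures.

28.9 mm

Required area A ≥ P/σ_allow = 136000/207 = 657 mm².
For a solid circular section, d ≥ √(4A/π) = 28.92 mm.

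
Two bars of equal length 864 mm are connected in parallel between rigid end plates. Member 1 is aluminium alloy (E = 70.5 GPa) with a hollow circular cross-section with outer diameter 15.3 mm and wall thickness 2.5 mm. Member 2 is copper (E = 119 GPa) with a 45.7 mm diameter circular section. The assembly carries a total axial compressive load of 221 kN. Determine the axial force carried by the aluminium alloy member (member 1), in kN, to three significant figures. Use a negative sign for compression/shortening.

-7.74 kN

A_1 = 100.5 mm².
A_2 = 1640 mm².
Equal strain + equilibrium ⇒ each member carries load in proportion to AE: A₁E₁ = 7087000 N, A₂E₂ = 195200000 N, ΣAE = 202300000 N.
F₁ = P·A₁E₁/ΣAE = -221000·7087000/202300000 = -7743 N.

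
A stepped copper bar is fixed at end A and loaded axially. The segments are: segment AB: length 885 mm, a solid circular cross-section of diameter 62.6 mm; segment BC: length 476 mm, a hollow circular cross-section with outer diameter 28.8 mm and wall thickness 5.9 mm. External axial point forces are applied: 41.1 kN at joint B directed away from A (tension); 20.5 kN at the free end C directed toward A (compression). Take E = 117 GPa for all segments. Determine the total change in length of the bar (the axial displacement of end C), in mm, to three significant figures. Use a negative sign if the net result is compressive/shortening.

Internal axial forces (sectioning from the free end, tension +): N_BC = -20.5 kN, N_AB = 20.6 kN.
A_AB = 3078 mm².
A_BC = 424.5 mm².
δ_AB = 20600·885/(3078·117000) = 0.05063 mm
δ_BC = -20500·476/(424.5·117000) = -0.1965 mm
δ = Σδ_i = -0.1459 mm.

-0.146 mm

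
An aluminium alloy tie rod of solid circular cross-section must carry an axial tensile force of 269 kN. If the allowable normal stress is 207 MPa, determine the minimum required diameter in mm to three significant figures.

40.7 mm

Required area A ≥ P/σ_allow = 269000/207 = 1300 mm².
For a solid circular section, d ≥ √(4A/π) = 40.68 mm.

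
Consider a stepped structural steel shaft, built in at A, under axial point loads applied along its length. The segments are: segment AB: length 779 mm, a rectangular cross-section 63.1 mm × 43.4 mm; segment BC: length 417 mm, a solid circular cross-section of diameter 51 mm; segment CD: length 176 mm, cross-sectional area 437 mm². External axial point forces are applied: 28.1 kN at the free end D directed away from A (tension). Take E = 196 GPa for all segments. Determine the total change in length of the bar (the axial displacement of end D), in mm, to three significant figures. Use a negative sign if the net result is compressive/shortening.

0.128 mm

Internal axial forces (sectioning from the free end, tension +): N_CD = 28.1 kN, N_BC = 28.1 kN, N_AB = 28.1 kN.
A_AB = 2739 mm².
A_BC = 2043 mm².
δ_AB = 28100·779/(2739·196000) = 0.04078 mm
δ_BC = 28100·417/(2043·196000) = 0.02927 mm
δ_CD = 28100·176/(437·196000) = 0.05774 mm
δ = Σδ_i = 0.1278 mm.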